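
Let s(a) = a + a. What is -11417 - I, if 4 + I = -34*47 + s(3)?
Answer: -9821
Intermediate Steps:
s(a) = 2*a
I = -1596 (I = -4 + (-34*47 + 2*3) = -4 + (-1598 + 6) = -4 - 1592 = -1596)
-11417 - I = -11417 - 1*(-1596) = -11417 + 1596 = -9821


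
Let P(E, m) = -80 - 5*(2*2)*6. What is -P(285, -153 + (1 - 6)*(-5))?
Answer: 200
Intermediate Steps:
P(E, m) = -200 (P(E, m) = -80 - 5*4*6 = -80 - 20*6 = -80 - 1*120 = -80 - 120 = -200)
-P(285, -153 + (1 - 6)*(-5)) = -1*(-200) = 200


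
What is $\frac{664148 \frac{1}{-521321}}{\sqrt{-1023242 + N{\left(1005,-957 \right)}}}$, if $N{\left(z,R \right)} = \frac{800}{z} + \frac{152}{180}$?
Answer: $\frac{996222 i \sqrt{258374586035}}{402077903183141} \approx 0.0012594 i$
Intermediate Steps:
$N{\left(z,R \right)} = \frac{38}{45} + \frac{800}{z}$ ($N{\left(z,R \right)} = \frac{800}{z} + 152 \cdot \frac{1}{180} = \frac{800}{z} + \frac{38}{45} = \frac{38}{45} + \frac{800}{z}$)
$\frac{664148 \frac{1}{-521321}}{\sqrt{-1023242 + N{\left(1005,-957 \right)}}} = \frac{664148 \frac{1}{-521321}}{\sqrt{-1023242 + \left(\frac{38}{45} + \frac{800}{1005}\right)}} = \frac{664148 \left(- \frac{1}{521321}\right)}{\sqrt{-1023242 + \left(\frac{38}{45} + 800 \cdot \frac{1}{1005}\right)}} = - \frac{664148}{521321 \sqrt{-1023242 + \left(\frac{38}{45} + \frac{160}{201}\right)}} = - \frac{664148}{521321 \sqrt{-1023242 + \frac{4946}{3015}}} = - \frac{664148}{521321 \sqrt{- \frac{3085069684}{3015}}} = - \frac{664148}{521321 \frac{2 i \sqrt{258374586035}}{1005}} = - \frac{664148 \left(- \frac{3 i \sqrt{258374586035}}{1542534842}\right)}{521321} = \frac{996222 i \sqrt{258374586035}}{402077903183141}$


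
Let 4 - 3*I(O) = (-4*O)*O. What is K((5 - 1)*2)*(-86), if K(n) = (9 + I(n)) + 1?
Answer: -24940/3 ≈ -8313.3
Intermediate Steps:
I(O) = 4/3 + 4*O**2/3 (I(O) = 4/3 - (-4*O)*O/3 = 4/3 - (-4)*O**2/3 = 4/3 + 4*O**2/3)
K(n) = 34/3 + 4*n**2/3 (K(n) = (9 + (4/3 + 4*n**2/3)) + 1 = (31/3 + 4*n**2/3) + 1 = 34/3 + 4*n**2/3)
K((5 - 1)*2)*(-86) = (34/3 + 4*((5 - 1)*2)**2/3)*(-86) = (34/3 + 4*(4*2)**2/3)*(-86) = (34/3 + (4/3)*8**2)*(-86) = (34/3 + (4/3)*64)*(-86) = (34/3 + 256/3)*(-86) = (290/3)*(-86) = -24940/3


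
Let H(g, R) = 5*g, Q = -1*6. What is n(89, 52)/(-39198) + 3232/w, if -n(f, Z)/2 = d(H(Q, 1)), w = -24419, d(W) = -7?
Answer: -63514901/478587981 ≈ -0.13271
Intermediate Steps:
Q = -6
n(f, Z) = 14 (n(f, Z) = -2*(-7) = 14)
n(89, 52)/(-39198) + 3232/w = 14/(-39198) + 3232/(-24419) = 14*(-1/39198) + 3232*(-1/24419) = -7/19599 - 3232/24419 = -63514901/478587981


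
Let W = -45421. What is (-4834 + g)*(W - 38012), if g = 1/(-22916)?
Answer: 9242369419185/22916 ≈ 4.0332e+8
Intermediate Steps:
g = -1/22916 ≈ -4.3638e-5
(-4834 + g)*(W - 38012) = (-4834 - 1/22916)*(-45421 - 38012) = -110775945/22916*(-83433) = 9242369419185/22916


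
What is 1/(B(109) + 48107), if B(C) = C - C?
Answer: 1/48107 ≈ 2.0787e-5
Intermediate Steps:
B(C) = 0
1/(B(109) + 48107) = 1/(0 + 48107) = 1/48107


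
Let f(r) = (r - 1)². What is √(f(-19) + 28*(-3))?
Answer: 2*√79 ≈ 17.776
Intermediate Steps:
f(r) = (-1 + r)²
√(f(-19) + 28*(-3)) = √((-1 - 19)² + 28*(-3)) = √((-20)² - 84) = √(400 - 84) = √316 = 2*√79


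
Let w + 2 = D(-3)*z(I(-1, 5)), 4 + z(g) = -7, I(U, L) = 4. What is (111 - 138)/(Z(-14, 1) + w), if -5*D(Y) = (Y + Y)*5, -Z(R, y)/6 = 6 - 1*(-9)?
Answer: 27/158 ≈ 0.17089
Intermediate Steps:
Z(R, y) = -90 (Z(R, y) = -6*(6 - 1*(-9)) = -6*(6 + 9) = -6*15 = -90)
D(Y) = -2*Y (D(Y) = -(Y + Y)*5/5 = -2*Y*5/5 = -2*Y)
z(g) = -11 (z(g) = -4 - 7 = -11)
w = -68 (w = -2 - 2*(-3)*(-11) = -2 + 6*(-11) = -2 - 66 = -68)
(111 - 138)/(Z(-14, 1) + w) = (111 - 138)/(-90 - 68) = -27/(-158) = -27*(-1/158) = 27/158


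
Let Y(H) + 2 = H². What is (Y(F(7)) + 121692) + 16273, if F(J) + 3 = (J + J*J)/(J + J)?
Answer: 137964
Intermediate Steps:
F(J) = -3 + (J + J²)/(2*J) (F(J) = -3 + (J + J*J)/(J + J) = -3 + (J + J²)/((2*J)) = -3 + (J + J²)*(1/(2*J)) = -3 + (J + J²)/(2*J))
Y(H) = -2 + H²
(Y(F(7)) + 121692) + 16273 = ((-2 + (-5/2 + (½)*7)²) + 121692) + 16273 = ((-2 + (-5/2 + 7/2)²) + 121692) + 16273 = ((-2 + 1²) + 121692) + 16273 = ((-2 + 1) + 121692) + 16273 = (-1 + 121692) + 16273 = 121691 + 16273 = 137964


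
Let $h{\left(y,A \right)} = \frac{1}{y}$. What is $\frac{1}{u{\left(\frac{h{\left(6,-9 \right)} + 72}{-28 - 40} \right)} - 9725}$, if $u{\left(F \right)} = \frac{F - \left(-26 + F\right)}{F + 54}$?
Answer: $- \frac{21599}{210039667} \approx -0.00010283$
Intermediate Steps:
$u{\left(F \right)} = \frac{26}{54 + F}$
$\frac{1}{u{\left(\frac{h{\left(6,-9 \right)} + 72}{-28 - 40} \right)} - 9725} = \frac{1}{\frac{26}{54 + \frac{\frac{1}{6} + 72}{-28 - 40}} - 9725} = \frac{1}{\frac{26}{54 + \frac{\frac{1}{6} + 72}{-68}} - 9725} = \frac{1}{\frac{26}{54 + \frac{433}{6} \left(- \frac{1}{68}\right)} - 9725} = \frac{1}{\frac{26}{54 - \frac{433}{408}} - 9725} = \frac{1}{\frac{26}{\frac{21599}{408}} - 9725} = \frac{1}{26 \cdot \frac{408}{21599} - 9725} = \frac{1}{\frac{10608}{21599} - 9725} = \frac{1}{- \frac{210039667}{21599}} = - \frac{21599}{210039667}$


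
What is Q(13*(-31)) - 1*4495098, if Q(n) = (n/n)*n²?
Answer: -4332689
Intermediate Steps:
Q(n) = n² (Q(n) = 1*n² = n²)
Q(13*(-31)) - 1*4495098 = (13*(-31))² - 1*4495098 = (-403)² - 4495098 = 162409 - 4495098 = -4332689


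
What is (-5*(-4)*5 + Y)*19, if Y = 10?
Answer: 2090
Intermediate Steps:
(-5*(-4)*5 + Y)*19 = (-5*(-4)*5 + 10)*19 = (20*5 + 10)*19 = (100 + 10)*19 = 110*19 = 2090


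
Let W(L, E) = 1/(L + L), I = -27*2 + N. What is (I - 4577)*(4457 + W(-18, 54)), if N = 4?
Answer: -742406777/36 ≈ -2.0622e+7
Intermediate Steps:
I = -50 (I = -27*2 + 4 = -54 + 4 = -50)
W(L, E) = 1/(2*L)
(I - 4577)*(4457 + W(-18, 54)) = (-50 - 4577)*(4457 + (½)/(-18)) = -4627*(4457 + (½)*(-1/18)) = -4627*(4457 - 1/36) = -4627*160451/36 = -742406777/36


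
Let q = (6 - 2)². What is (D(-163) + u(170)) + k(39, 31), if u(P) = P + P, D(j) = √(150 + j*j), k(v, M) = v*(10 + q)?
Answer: 1354 + √26719 ≈ 1517.5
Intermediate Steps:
q = 16 (q = 4² = 16)
k(v, M) = 26*v (k(v, M) = v*(10 + 16) = v*26 = 26*v)
D(j) = √(150 + j²)
u(P) = 2*P
(D(-163) + u(170)) + k(39, 31) = (√(150 + (-163)²) + 2*170) + 26*39 = (√(150 + 26569) + 340) + 1014 = (√26719 + 340) + 1014 = (340 + √26719) + 1014 = 1354 + √26719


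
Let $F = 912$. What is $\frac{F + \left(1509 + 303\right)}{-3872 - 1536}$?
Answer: $- \frac{681}{1352} \approx -0.5037$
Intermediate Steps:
$\frac{F + \left(1509 + 303\right)}{-3872 - 1536} = \frac{912 + \left(1509 + 303\right)}{-3872 - 1536} = \frac{912 + 1812}{-5408} = 2724 \left(- \frac{1}{5408}\right) = - \frac{681}{1352}$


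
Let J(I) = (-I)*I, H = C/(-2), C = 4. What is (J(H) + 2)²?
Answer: 4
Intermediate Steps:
H = -2 (H = 4/(-2) = 4*(-½) = -2)
J(I) = -I²
(J(H) + 2)² = (-1*(-2)² + 2)² = (-1*4 + 2)² = (-4 + 2)² = (-2)² = 4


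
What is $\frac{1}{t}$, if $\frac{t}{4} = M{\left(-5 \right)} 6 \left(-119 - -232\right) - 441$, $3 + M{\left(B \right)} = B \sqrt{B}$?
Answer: $\frac{i}{60 \left(- 165 i + 226 \sqrt{5}\right)} \approx -9.7309 \cdot 10^{-6} + 2.9803 \cdot 10^{-5} i$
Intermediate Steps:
$M{\left(B \right)} = -3 + B^{\frac{3}{2}}$ ($M{\left(B \right)} = -3 + B \sqrt{B} = -3 + B^{\frac{3}{2}}$)
$t = -9900 - 13560 i \sqrt{5}$ ($t = 4 \left(\left(-3 + \left(-5\right)^{\frac{3}{2}}\right) 6 \left(-119 - -232\right) - 441\right) = 4 \left(\left(-3 - 5 i \sqrt{5}\right) 6 \left(-119 + 232\right) - 441\right) = 4 \left(\left(-18 - 30 i \sqrt{5}\right) 113 - 441\right) = 4 \left(\left(-2034 - 3390 i \sqrt{5}\right) - 441\right) = 4 \left(-2475 - 3390 i \sqrt{5}\right) = -9900 - 13560 i \sqrt{5} \approx -9900.0 - 30321.0 i$)
$\frac{1}{t} = \frac{1}{-9900 - 13560 i \sqrt{5}}$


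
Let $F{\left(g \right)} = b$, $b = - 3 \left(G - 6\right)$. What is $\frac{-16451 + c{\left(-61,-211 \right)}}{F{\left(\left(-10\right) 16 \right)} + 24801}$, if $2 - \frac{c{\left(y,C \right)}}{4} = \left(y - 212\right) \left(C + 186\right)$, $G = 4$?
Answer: $- \frac{14581}{8269} \approx -1.7633$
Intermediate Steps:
$b = 6$ ($b = - 3 \left(4 - 6\right) = \left(-3\right) \left(-2\right) = 6$)
$c{\left(y,C \right)} = 8 - 4 \left(-212 + y\right) \left(186 + C\right)$ ($c{\left(y,C \right)} = 8 - 4 \left(y - 212\right) \left(C + 186\right) = 8 - 4 \left(-212 + y\right) \left(186 + C\right)$)
$F{\left(g \right)} = 6$
$\frac{-16451 + c{\left(-61,-211 \right)}}{F{\left(\left(-10\right) 16 \right)} + 24801} = \frac{-16451 + \left(157736 - -45384 + 848 \left(-211\right) - \left(-844\right) \left(-61\right)\right)}{6 + 24801} = \frac{-16451 + \left(157736 + 45384 - 178928 - 51484\right)}{24807} = \left(-16451 - 27292\right) \frac{1}{24807} = \left(-43743\right) \frac{1}{24807} = - \frac{14581}{8269}$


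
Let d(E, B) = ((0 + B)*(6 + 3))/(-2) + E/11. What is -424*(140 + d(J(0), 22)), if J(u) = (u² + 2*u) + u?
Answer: -17384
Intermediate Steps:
J(u) = u² + 3*u
d(E, B) = -9*B/2 + E/11 (d(E, B) = (B*9)*(-½) + E*(1/11) = (9*B)*(-½) + E/11 = -9*B/2 + E/11)
-424*(140 + d(J(0), 22)) = -424*(140 + (-9/2*22 + (0*(3 + 0))/11)) = -424*(140 + (-99 + (0*3)/11)) = -424*(140 + (-99 + (1/11)*0)) = -424*(140 + (-99 + 0)) = -424*(140 - 99) = -424*41 = -17384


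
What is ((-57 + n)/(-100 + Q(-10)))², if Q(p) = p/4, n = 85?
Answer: 3136/42025 ≈ 0.074622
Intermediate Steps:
Q(p) = p/4 (Q(p) = p*(¼) = p/4)
((-57 + n)/(-100 + Q(-10)))² = ((-57 + 85)/(-100 + (¼)*(-10)))² = (28/(-100 - 5/2))² = (28/(-205/2))² = (28*(-2/205))² = (-56/205)² = 3136/42025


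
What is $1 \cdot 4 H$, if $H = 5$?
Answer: $20$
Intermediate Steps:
$1 \cdot 4 H = 1 \cdot 4 \cdot 5 = 1 \cdot 20 = 20$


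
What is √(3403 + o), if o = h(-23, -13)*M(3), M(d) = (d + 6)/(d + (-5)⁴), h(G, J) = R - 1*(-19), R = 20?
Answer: √335577295/314 ≈ 58.340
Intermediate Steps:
h(G, J) = 39 (h(G, J) = 20 - 1*(-19) = 20 + 19 = 39)
M(d) = (6 + d)/(625 + d) (M(d) = (6 + d)/(d + 625) = (6 + d)/(625 + d))
o = 351/628 (o = 39*((6 + 3)/(625 + 3)) = 39*(9/628) = 351/628 ≈ 0.55892)
√(3403 + o) = √(3403 + 351/628) = √(2137435/628) = √335577295/314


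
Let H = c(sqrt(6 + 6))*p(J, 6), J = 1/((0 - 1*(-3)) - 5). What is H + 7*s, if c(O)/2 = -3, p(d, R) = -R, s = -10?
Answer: -34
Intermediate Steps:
J = -1/2 (J = 1/((0 + 3) - 5) = 1/(3 - 5) = 1/(-2) = -1/2 ≈ -0.50000)
c(O) = -6 (c(O) = 2*(-3) = -6)
H = 36 (H = -(-6)*6 = -6*(-6) = 36)
H + 7*s = 36 + 7*(-10) = 36 - 70 = -34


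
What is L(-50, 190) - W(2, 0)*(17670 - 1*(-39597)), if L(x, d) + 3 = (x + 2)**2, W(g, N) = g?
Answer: -112233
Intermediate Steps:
L(x, d) = -3 + (2 + x)**2 (L(x, d) = -3 + (x + 2)**2 = -3 + (2 + x)**2)
L(-50, 190) - W(2, 0)*(17670 - 1*(-39597)) = (-3 + (2 - 50)**2) - 2*(17670 - 1*(-39597)) = (-3 + (-48)**2) - 2*(17670 + 39597) = (-3 + 2304) - 2*57267 = 2301 - 1*114534 = 2301 - 114534 = -112233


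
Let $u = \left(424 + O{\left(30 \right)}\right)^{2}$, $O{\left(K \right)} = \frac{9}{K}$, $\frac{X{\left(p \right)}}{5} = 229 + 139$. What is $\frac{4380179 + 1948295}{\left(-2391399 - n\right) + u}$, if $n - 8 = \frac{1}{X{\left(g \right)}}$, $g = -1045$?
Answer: $- \frac{58221960800}{20344663897} \approx -2.8618$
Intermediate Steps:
$X{\left(p \right)} = 1840$ ($X{\left(p \right)} = 5 \left(229 + 139\right) = 5 \cdot 368 = 1840$)
$n = \frac{14721}{1840}$ ($n = 8 + \frac{1}{1840} = \frac{14721}{1840} \approx 8.0005$)
$u = \frac{18003049}{100}$ ($u = \left(424 + \frac{9}{30}\right)^{2} = \left(424 + 9 \cdot \frac{1}{30}\right)^{2} = \left(424 + \frac{3}{10}\right)^{2} = \left(\frac{4243}{10}\right)^{2} = \frac{18003049}{100} \approx 1.8003 \cdot 10^{5}$)
$\frac{4380179 + 1948295}{\left(-2391399 - n\right) + u} = \frac{4380179 + 1948295}{\left(-2391399 - \frac{14721}{1840}\right) + \frac{18003049}{100}} = \frac{6328474}{\left(-2391399 - \frac{14721}{1840}\right) + \frac{18003049}{100}} = \frac{6328474}{- \frac{4400188881}{1840} + \frac{18003049}{100}} = \frac{6328474}{- \frac{20344663897}{9200}} = 6328474 \left(- \frac{9200}{20344663897}\right) = - \frac{58221960800}{20344663897}$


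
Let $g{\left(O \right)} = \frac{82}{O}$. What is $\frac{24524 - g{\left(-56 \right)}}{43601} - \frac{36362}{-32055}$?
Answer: $\frac{66404332951}{39133641540} \approx 1.6969$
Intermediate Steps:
$\frac{24524 - g{\left(-56 \right)}}{43601} - \frac{36362}{-32055} = \frac{24524 - \frac{82}{-56}}{43601} - \frac{36362}{-32055} = \left(24524 - 82 \left(- \frac{1}{56}\right)\right) \frac{1}{43601} - - \frac{36362}{32055} = \left(24524 - - \frac{41}{28}\right) \frac{1}{43601} + \frac{36362}{32055} = \left(24524 + \frac{41}{28}\right) \frac{1}{43601} + \frac{36362}{32055} = \frac{686713}{28} \cdot \frac{1}{43601} + \frac{36362}{32055} = \frac{686713}{1220828} + \frac{36362}{32055} = \frac{66404332951}{39133641540}$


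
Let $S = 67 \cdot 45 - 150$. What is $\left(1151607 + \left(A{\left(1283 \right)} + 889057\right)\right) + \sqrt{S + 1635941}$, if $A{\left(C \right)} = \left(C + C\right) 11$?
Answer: $2068890 + \sqrt{1638806} \approx 2.0702 \cdot 10^{6}$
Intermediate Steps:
$S = 2865$ ($S = 3015 - 150 = 2865$)
$A{\left(C \right)} = 22 C$ ($A{\left(C \right)} = 2 C 11 = 22 C$)
$\left(1151607 + \left(A{\left(1283 \right)} + 889057\right)\right) + \sqrt{S + 1635941} = \left(1151607 + \left(22 \cdot 1283 + 889057\right)\right) + \sqrt{2865 + 1635941} = \left(1151607 + \left(28226 + 889057\right)\right) + \sqrt{1638806} = \left(1151607 + 917283\right) + \sqrt{1638806} = 2068890 + \sqrt{1638806}$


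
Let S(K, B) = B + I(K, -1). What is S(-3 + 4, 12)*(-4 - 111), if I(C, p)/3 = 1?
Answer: -1725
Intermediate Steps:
I(C, p) = 3 (I(C, p) = 3*1 = 3)
S(K, B) = 3 + B (S(K, B) = B + 3 = 3 + B)
S(-3 + 4, 12)*(-4 - 111) = (3 + 12)*(-4 - 111) = 15*(-115) = -1725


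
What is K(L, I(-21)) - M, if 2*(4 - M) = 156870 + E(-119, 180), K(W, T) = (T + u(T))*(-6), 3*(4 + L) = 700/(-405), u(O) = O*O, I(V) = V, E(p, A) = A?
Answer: 76001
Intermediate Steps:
u(O) = O²
L = -1112/243 (L = -4 + (700/(-405))/3 = -4 + (700*(-1/405))/3 = -4 + (⅓)*(-140/81) = -4 - 140/243 = -1112/243 ≈ -4.5761)
K(W, T) = -6*T - 6*T² (K(W, T) = (T + T²)*(-6) = -6*T - 6*T²)
M = -78521 (M = 4 - (156870 + 180)/2 = 4 - ½*157050 = 4 - 78525 = -78521)
K(L, I(-21)) - M = 6*(-21)*(-1 - 1*(-21)) - 1*(-78521) = 6*(-21)*(-1 + 21) + 78521 = 6*(-21)*20 + 78521 = -2520 + 78521 = 76001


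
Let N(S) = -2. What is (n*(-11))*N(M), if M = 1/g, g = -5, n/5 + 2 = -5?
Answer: -770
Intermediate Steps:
n = -35 (n = -10 + 5*(-5) = -10 - 25 = -35)
M = -⅕ (M = 1/(-5) = -⅕ ≈ -0.20000)
(n*(-11))*N(M) = -35*(-11)*(-2) = 385*(-2) = -770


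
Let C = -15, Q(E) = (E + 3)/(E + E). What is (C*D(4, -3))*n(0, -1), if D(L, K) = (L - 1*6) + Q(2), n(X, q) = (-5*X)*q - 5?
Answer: -225/4 ≈ -56.250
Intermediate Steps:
Q(E) = (3 + E)/(2*E) (Q(E) = (3 + E)/((2*E)) = (3 + E)*(1/(2*E)) = (3 + E)/(2*E))
n(X, q) = -5 - 5*X*q (n(X, q) = -5*X*q - 5 = -5 - 5*X*q)
D(L, K) = -19/4 + L (D(L, K) = (L - 1*6) + (½)*(3 + 2)/2 = (L - 6) + (½)*(½)*5 = (-6 + L) + 5/4 = -19/4 + L)
(C*D(4, -3))*n(0, -1) = (-15*(-19/4 + 4))*(-5 - 5*0*(-1)) = (-15*(-¾))*(-5 + 0) = (45/4)*(-5) = -225/4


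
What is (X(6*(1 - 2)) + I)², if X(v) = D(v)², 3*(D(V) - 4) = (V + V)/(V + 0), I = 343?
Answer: 10778089/81 ≈ 1.3306e+5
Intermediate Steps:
D(V) = 14/3 (D(V) = 4 + ((V + V)/(V + 0))/3 = 4 + ((2*V)/V)/3 = 4 + (⅓)*2 = 4 + ⅔ = 14/3)
X(v) = 196/9 (X(v) = (14/3)² = 196/9)
(X(6*(1 - 2)) + I)² = (196/9 + 343)² = (3283/9)² = 10778089/81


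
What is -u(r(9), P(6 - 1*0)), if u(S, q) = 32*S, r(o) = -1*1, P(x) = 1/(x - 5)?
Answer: 32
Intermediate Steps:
P(x) = 1/(-5 + x)
r(o) = -1
-u(r(9), P(6 - 1*0)) = -32*(-1) = -1*(-32) = 32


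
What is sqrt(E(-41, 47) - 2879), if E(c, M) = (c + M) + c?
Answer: I*sqrt(2914) ≈ 53.982*I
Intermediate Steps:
E(c, M) = M + 2*c (E(c, M) = (M + c) + c = M + 2*c)
sqrt(E(-41, 47) - 2879) = sqrt((47 + 2*(-41)) - 2879) = sqrt((47 - 82) - 2879) = sqrt(-35 - 2879) = sqrt(-2914) = I*sqrt(2914)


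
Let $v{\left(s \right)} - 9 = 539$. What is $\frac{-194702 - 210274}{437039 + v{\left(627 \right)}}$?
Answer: $- \frac{404976}{437587} \approx -0.92548$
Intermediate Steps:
$v{\left(s \right)} = 548$ ($v{\left(s \right)} = 9 + 539 = 548$)
$\frac{-194702 - 210274}{437039 + v{\left(627 \right)}} = \frac{-194702 - 210274}{437039 + 548} = \frac{-194702 - 210274}{437587} = \left(-194702 - 210274\right) \frac{1}{437587} = \left(-404976\right) \frac{1}{437587} = - \frac{404976}{437587}$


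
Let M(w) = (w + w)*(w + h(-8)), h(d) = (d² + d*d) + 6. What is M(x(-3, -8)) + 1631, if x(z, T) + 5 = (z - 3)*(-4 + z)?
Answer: 14285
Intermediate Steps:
h(d) = 6 + 2*d² (h(d) = (d² + d²) + 6 = 2*d² + 6 = 6 + 2*d²)
x(z, T) = -5 + (-4 + z)*(-3 + z) (x(z, T) = -5 + (z - 3)*(-4 + z) = -5 + (-3 + z)*(-4 + z) = -5 + (-4 + z)*(-3 + z))
M(w) = 2*w*(134 + w) (M(w) = (w + w)*(w + (6 + 2*(-8)²)) = (2*w)*(w + (6 + 2*64)) = (2*w)*(w + (6 + 128)) = (2*w)*(w + 134) = (2*w)*(134 + w) = 2*w*(134 + w))
M(x(-3, -8)) + 1631 = 2*(7 + (-3)² - 7*(-3))*(134 + (7 + (-3)² - 7*(-3))) + 1631 = 2*(7 + 9 + 21)*(134 + (7 + 9 + 21)) + 1631 = 2*37*(134 + 37) + 1631 = 2*37*171 + 1631 = 12654 + 1631 = 14285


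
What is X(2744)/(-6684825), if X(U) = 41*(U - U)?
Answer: 0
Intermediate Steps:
X(U) = 0 (X(U) = 41*0 = 0)
X(2744)/(-6684825) = 0/(-6684825) = 0*(-1/6684825) = 0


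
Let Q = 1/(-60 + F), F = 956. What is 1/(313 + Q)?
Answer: 896/280449 ≈ 0.0031949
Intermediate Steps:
Q = 1/896 (Q = 1/(-60 + 956) = 1/896 ≈ 0.0011161)
1/(313 + Q) = 1/(313 + 1/896) = 1/(280449/896) = 896/280449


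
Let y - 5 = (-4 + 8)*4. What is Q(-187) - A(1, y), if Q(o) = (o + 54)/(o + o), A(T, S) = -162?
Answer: 60721/374 ≈ 162.36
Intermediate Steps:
y = 21 (y = 5 + (-4 + 8)*4 = 5 + 4*4 = 5 + 16 = 21)
Q(o) = (54 + o)/(2*o) (Q(o) = (54 + o)/((2*o)) = (54 + o)*(1/(2*o)) = (54 + o)/(2*o))
Q(-187) - A(1, y) = (½)*(54 - 187)/(-187) - 1*(-162) = (½)*(-1/187)*(-133) + 162 = 133/374 + 162 = 60721/374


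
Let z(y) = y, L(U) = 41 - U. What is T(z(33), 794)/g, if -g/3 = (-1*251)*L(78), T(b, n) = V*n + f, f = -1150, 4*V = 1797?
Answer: -711109/55722 ≈ -12.762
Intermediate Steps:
V = 1797/4 (V = (¼)*1797 = 1797/4 ≈ 449.25)
T(b, n) = -1150 + 1797*n/4 (T(b, n) = 1797*n/4 - 1150 = -1150 + 1797*n/4)
g = -27861 (g = -3*(-1*251)*(41 - 1*78) = -(-753)*(41 - 78) = -(-753)*(-37) = -3*9287 = -27861)
T(z(33), 794)/g = (-1150 + (1797/4)*794)/(-27861) = (-1150 + 713409/2)*(-1/27861) = (711109/2)*(-1/27861) = -711109/55722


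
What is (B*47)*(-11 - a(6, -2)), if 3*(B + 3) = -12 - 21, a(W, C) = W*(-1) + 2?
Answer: 4606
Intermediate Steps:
a(W, C) = 2 - W (a(W, C) = -W + 2 = 2 - W)
B = -14 (B = -3 + (-12 - 21)/3 = -3 + (1/3)*(-33) = -3 - 11 = -14)
(B*47)*(-11 - a(6, -2)) = (-14*47)*(-11 - (2 - 1*6)) = -658*(-11 - (2 - 6)) = -658*(-11 - 1*(-4)) = -658*(-11 + 4) = -658*(-7) = 4606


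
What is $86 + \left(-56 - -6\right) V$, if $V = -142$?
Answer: $7186$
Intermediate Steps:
$86 + \left(-56 - -6\right) V = 86 + \left(-56 - -6\right) \left(-142\right) = 86 + \left(-56 + 6\right) \left(-142\right) = 86 - -7100 = 86 + 7100 = 7186$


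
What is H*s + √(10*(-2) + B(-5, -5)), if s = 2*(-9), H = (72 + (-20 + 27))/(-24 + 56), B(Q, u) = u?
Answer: -711/16 + 5*I ≈ -44.438 + 5.0*I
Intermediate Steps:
H = 79/32 (H = (72 + 7)/32 = 79*(1/32) = 79/32 ≈ 2.4688)
s = -18
H*s + √(10*(-2) + B(-5, -5)) = (79/32)*(-18) + √(10*(-2) - 5) = -711/16 + √(-20 - 5) = -711/16 + √(-25) = -711/16 + 5*I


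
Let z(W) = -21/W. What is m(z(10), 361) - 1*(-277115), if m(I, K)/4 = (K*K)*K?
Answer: 188460639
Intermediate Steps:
m(I, K) = 4*K³ (m(I, K) = 4*((K*K)*K) = 4*(K²*K) = 4*K³)
m(z(10), 361) - 1*(-277115) = 4*361³ - 1*(-277115) = 4*47045881 + 277115 = 188183524 + 277115 = 188460639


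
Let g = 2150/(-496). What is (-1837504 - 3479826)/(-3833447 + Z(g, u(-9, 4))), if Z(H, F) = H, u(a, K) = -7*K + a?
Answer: 1318697840/950695931 ≈ 1.3871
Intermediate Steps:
g = -1075/248 (g = 2150*(-1/496) = -1075/248 ≈ -4.3347)
u(a, K) = a - 7*K
(-1837504 - 3479826)/(-3833447 + Z(g, u(-9, 4))) = (-1837504 - 3479826)/(-3833447 - 1075/248) = -5317330/(-950695931/248) = -5317330*(-248/950695931) = 1318697840/950695931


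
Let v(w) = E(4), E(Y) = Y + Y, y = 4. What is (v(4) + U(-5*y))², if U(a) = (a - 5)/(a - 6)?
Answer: 54289/676 ≈ 80.309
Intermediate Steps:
E(Y) = 2*Y
v(w) = 8 (v(w) = 2*4 = 8)
U(a) = (-5 + a)/(-6 + a)
(v(4) + U(-5*y))² = (8 + (-5 - 5*4)/(-6 - 5*4))² = (8 + (-5 - 20)/(-6 - 20))² = (8 - 25/(-26))² = (8 - 1/26*(-25))² = (8 + 25/26)² = (233/26)² = 54289/676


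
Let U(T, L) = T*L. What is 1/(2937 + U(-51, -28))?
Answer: 1/4365 ≈ 0.00022910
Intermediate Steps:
U(T, L) = L*T
1/(2937 + U(-51, -28)) = 1/(2937 - 28*(-51)) = 1/(2937 + 1428) = 1/4365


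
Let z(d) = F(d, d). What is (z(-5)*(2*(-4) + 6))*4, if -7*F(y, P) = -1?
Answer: -8/7 ≈ -1.1429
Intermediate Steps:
F(y, P) = ⅐ (F(y, P) = -⅐*(-1) = ⅐)
z(d) = ⅐
(z(-5)*(2*(-4) + 6))*4 = ((2*(-4) + 6)/7)*4 = ((-8 + 6)/7)*4 = ((⅐)*(-2))*4 = -2/7*4 = -8/7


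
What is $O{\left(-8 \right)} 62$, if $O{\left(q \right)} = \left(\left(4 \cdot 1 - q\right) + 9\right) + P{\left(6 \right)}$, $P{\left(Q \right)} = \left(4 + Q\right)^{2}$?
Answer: $7502$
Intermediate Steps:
$O{\left(q \right)} = 113 - q$ ($O{\left(q \right)} = \left(\left(4 \cdot 1 - q\right) + 9\right) + \left(4 + 6\right)^{2} = \left(\left(4 - q\right) + 9\right) + 10^{2} = \left(13 - q\right) + 100 = 113 - q$)
$O{\left(-8 \right)} 62 = \left(113 - -8\right) 62 = \left(113 + 8\right) 62 = 121 \cdot 62 = 7502$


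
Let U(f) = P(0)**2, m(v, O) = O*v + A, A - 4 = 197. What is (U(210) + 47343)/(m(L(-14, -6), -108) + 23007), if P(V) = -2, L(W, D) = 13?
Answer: 47347/21804 ≈ 2.1715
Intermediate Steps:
A = 201 (A = 4 + 197 = 201)
m(v, O) = 201 + O*v (m(v, O) = O*v + 201 = 201 + O*v)
U(f) = 4 (U(f) = (-2)**2 = 4)
(U(210) + 47343)/(m(L(-14, -6), -108) + 23007) = (4 + 47343)/((201 - 108*13) + 23007) = 47347/((201 - 1404) + 23007) = 47347/(-1203 + 23007) = 47347/21804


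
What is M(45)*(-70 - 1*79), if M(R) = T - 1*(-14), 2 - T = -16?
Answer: -4768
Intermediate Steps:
T = 18 (T = 2 - 1*(-16) = 2 + 16 = 18)
M(R) = 32 (M(R) = 18 - 1*(-14) = 18 + 14 = 32)
M(45)*(-70 - 1*79) = 32*(-70 - 1*79) = 32*(-70 - 79) = 32*(-149) = -4768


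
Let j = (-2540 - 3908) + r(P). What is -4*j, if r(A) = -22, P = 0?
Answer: 25880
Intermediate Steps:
j = -6470 (j = (-2540 - 3908) - 22 = -6448 - 22 = -6470)
-4*j = -4*(-6470) = 25880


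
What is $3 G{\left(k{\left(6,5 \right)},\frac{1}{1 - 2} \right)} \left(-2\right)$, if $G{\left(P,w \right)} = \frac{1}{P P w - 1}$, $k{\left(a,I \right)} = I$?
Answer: $\frac{3}{13} \approx 0.23077$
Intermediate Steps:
$G{\left(P,w \right)} = \frac{1}{-1 + w P^{2}}$ ($G{\left(P,w \right)} = \frac{1}{P^{2} w - 1} = \frac{1}{w P^{2} - 1} = \frac{1}{-1 + w P^{2}}$)
$3 G{\left(k{\left(6,5 \right)},\frac{1}{1 - 2} \right)} \left(-2\right) = \frac{3}{-1 + \frac{5^{2}}{1 - 2}} \left(-2\right) = \frac{3}{-1 + \frac{1}{-1} \cdot 25} \left(-2\right) = \frac{3}{-1 - 25} \left(-2\right) = \frac{3}{-26} \left(-2\right) = 3 \left(- \frac{1}{26}\right) \left(-2\right) = \left(- \frac{3}{26}\right) \left(-2\right) = \frac{3}{13}$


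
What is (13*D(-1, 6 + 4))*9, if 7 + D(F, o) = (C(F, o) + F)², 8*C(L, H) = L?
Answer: -42939/64 ≈ -670.92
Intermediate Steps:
C(L, H) = L/8
D(F, o) = -7 + 81*F²/64 (D(F, o) = -7 + (F/8 + F)² = -7 + (9*F/8)² = -7 + 81*F²/64)
(13*D(-1, 6 + 4))*9 = (13*(-7 + (81/64)*(-1)²))*9 = (13*(-7 + (81/64)*1))*9 = (13*(-7 + 81/64))*9 = (13*(-367/64))*9 = -4771/64*9 = -42939/64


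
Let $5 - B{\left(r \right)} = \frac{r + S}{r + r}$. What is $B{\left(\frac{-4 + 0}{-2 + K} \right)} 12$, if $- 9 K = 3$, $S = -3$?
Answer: $\frac{129}{2} \approx 64.5$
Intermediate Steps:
$K = - \frac{1}{3}$ ($K = \left(- \frac{1}{9}\right) 3 = - \frac{1}{3} \approx -0.33333$)
$B{\left(r \right)} = 5 - \frac{-3 + r}{2 r}$ ($B{\left(r \right)} = 5 - \frac{r - 3}{r + r} = 5 - \frac{-3 + r}{2 r}$)
$B{\left(\frac{-4 + 0}{-2 + K} \right)} 12 = \frac{3 \left(1 + 3 \frac{-4 + 0}{-2 - \frac{1}{3}}\right)}{2 \frac{-4 + 0}{-2 - \frac{1}{3}}} \cdot 12 = \frac{3 \left(1 + 3 \left(- \frac{4}{- \frac{7}{3}}\right)\right)}{2 \left(- \frac{4}{- \frac{7}{3}}\right)} 12 = \frac{3 \left(1 + 3 \left(\left(-4\right) \left(- \frac{3}{7}\right)\right)\right)}{2 \left(\left(-4\right) \left(- \frac{3}{7}\right)\right)} 12 = \frac{3 \left(1 + 3 \cdot \frac{12}{7}\right)}{2 \cdot \frac{12}{7}} \cdot 12 = \frac{3}{2} \cdot \frac{7}{12} \left(1 + \frac{36}{7}\right) 12 = \frac{3}{2} \cdot \frac{7}{12} \cdot \frac{43}{7} \cdot 12 = \frac{43}{8} \cdot 12 = \frac{129}{2}$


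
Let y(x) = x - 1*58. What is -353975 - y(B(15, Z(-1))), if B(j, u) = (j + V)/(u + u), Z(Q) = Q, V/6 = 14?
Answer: -707735/2 ≈ -3.5387e+5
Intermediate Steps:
V = 84 (V = 6*14 = 84)
B(j, u) = (84 + j)/(2*u) (B(j, u) = (j + 84)/(u + u) = (84 + j)/((2*u)) = (84 + j)*(1/(2*u)) = (84 + j)/(2*u))
y(x) = -58 + x (y(x) = x - 58 = -58 + x)
-353975 - y(B(15, Z(-1))) = -353975 - (-58 + (½)*(84 + 15)/(-1)) = -353975 - (-58 + (½)*(-1)*99) = -353975 - (-58 - 99/2) = -353975 - 1*(-215/2) = -353975 + 215/2 = -707735/2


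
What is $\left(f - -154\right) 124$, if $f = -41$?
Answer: $14012$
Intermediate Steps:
$\left(f - -154\right) 124 = \left(-41 - -154\right) 124 = \left(-41 + 154\right) 124 = 113 \cdot 124 = 14012$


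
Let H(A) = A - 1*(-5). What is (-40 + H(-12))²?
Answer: 2209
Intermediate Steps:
H(A) = 5 + A (H(A) = A + 5 = 5 + A)
(-40 + H(-12))² = (-40 + (5 - 12))² = (-40 - 7)² = (-47)² = 2209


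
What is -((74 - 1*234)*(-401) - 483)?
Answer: -63677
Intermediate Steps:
-((74 - 1*234)*(-401) - 483) = -((74 - 234)*(-401) - 483) = -(-160*(-401) - 483) = -(64160 - 483) = -1*63677 = -63677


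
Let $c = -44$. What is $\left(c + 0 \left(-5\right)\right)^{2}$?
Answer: $1936$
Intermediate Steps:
$\left(c + 0 \left(-5\right)\right)^{2} = \left(-44 + 0 \left(-5\right)\right)^{2} = \left(-44 + 0\right)^{2} = \left(-44\right)^{2} = 1936$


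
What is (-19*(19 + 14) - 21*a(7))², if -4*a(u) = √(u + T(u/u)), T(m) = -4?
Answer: 6291387/16 - 13167*√3/2 ≈ 3.8181e+5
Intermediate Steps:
a(u) = -√(-4 + u)/4 (a(u) = -√(u - 4)/4 = -√(-4 + u)/4)
(-19*(19 + 14) - 21*a(7))² = (-19*(19 + 14) - (-21)*√(-4 + 7)/4)² = (-19*33 - (-21)*√3/4)² = (-627 + 21*√3/4)²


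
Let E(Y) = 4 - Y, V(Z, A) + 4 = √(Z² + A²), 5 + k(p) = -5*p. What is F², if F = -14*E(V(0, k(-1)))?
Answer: 12544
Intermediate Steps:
k(p) = -5 - 5*p
V(Z, A) = -4 + √(A² + Z²) (V(Z, A) = -4 + √(Z² + A²) = -4 + √(A² + Z²))
F = -112 (F = -14*(4 - (-4 + √((-5 - 5*(-1))² + 0²))) = -14*(4 - (-4 + √((-5 + 5)² + 0))) = -14*(4 - (-4 + √(0² + 0))) = -14*(4 - (-4 + √(0 + 0))) = -14*(4 - (-4 + √0)) = -14*(4 - (-4 + 0)) = -14*(4 - 1*(-4)) = -14*(4 + 4) = -14*8 = -112)
F² = (-112)² = 12544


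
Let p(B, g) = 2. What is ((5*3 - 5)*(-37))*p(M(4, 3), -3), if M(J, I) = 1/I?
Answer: -740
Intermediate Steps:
((5*3 - 5)*(-37))*p(M(4, 3), -3) = ((5*3 - 5)*(-37))*2 = ((15 - 5)*(-37))*2 = (10*(-37))*2 = -370*2 = -740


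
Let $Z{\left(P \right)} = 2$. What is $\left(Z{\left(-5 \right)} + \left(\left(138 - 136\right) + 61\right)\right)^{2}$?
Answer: $4225$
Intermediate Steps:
$\left(Z{\left(-5 \right)} + \left(\left(138 - 136\right) + 61\right)\right)^{2} = \left(2 + \left(\left(138 - 136\right) + 61\right)\right)^{2} = \left(2 + \left(2 + 61\right)\right)^{2} = \left(2 + 63\right)^{2} = 65^{2} = 4225$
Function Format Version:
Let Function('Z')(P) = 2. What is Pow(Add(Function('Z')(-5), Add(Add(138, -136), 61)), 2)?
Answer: 4225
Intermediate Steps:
Pow(Add(Function('Z')(-5), Add(Add(138, -136), 61)), 2) = Pow(Add(2, Add(Add(138, -136), 61)), 2) = Pow(Add(2, Add(2, 61)), 2) = Pow(Add(2, 63), 2) = Pow(65, 2) = 4225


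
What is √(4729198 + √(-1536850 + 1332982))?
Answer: √(4729198 + 6*I*√5663) ≈ 2174.7 + 0.1*I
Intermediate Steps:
√(4729198 + √(-1536850 + 1332982)) = √(4729198 + √(-203868)) = √(4729198 + 6*I*√5663)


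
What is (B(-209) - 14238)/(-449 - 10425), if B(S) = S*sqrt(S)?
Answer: 7119/5437 + 209*I*sqrt(209)/10874 ≈ 1.3094 + 0.27786*I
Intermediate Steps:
B(S) = S**(3/2)
(B(-209) - 14238)/(-449 - 10425) = ((-209)**(3/2) - 14238)/(-449 - 10425) = (-209*I*sqrt(209) - 14238)/(-10874) = (-14238 - 209*I*sqrt(209))*(-1/10874) = 7119/5437 + 209*I*sqrt(209)/10874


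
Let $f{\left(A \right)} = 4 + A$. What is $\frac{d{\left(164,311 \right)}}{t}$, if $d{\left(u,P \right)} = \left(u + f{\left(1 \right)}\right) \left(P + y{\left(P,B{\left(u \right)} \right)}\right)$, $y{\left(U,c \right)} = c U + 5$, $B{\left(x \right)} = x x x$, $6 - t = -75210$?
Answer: $\frac{57958714775}{18804} \approx 3.0823 \cdot 10^{6}$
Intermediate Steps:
$t = 75216$ ($t = 6 - -75210 = 6 + 75210 = 75216$)
$B{\left(x \right)} = x^{3}$ ($B{\left(x \right)} = x^{2} x = x^{3}$)
$y{\left(U,c \right)} = 5 + U c$ ($y{\left(U,c \right)} = U c + 5 = 5 + U c$)
$d{\left(u,P \right)} = \left(5 + u\right) \left(5 + P + P u^{3}\right)$ ($d{\left(u,P \right)} = \left(u + \left(4 + 1\right)\right) \left(P + \left(5 + P u^{3}\right)\right) = \left(u + 5\right) \left(5 + P + P u^{3}\right) = \left(5 + u\right) \left(5 + P + P u^{3}\right)$)
$\frac{d{\left(164,311 \right)}}{t} = \frac{25 + 5 \cdot 311 + 311 \cdot 164 + 164 \left(5 + 311 \cdot 164^{3}\right) + 5 \cdot 311 \cdot 164^{3}}{75216} = \left(25 + 1555 + 51004 + 164 \left(5 + 311 \cdot 4410944\right) + 5 \cdot 311 \cdot 4410944\right) \frac{1}{75216} = \left(25 + 1555 + 51004 + 164 \left(5 + 1371803584\right) + 6859017920\right) \frac{1}{75216} = \left(25 + 1555 + 51004 + 164 \cdot 1371803589 + 6859017920\right) \frac{1}{75216} = \left(25 + 1555 + 51004 + 224975788596 + 6859017920\right) \frac{1}{75216} = 231834859100 \cdot \frac{1}{75216} = \frac{57958714775}{18804}$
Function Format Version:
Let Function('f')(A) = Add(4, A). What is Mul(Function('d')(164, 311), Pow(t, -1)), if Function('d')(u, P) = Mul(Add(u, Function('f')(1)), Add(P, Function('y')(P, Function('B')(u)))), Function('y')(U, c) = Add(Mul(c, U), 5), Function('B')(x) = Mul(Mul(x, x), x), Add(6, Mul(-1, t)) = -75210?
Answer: Rational(57958714775, 18804) ≈ 3.0823e+6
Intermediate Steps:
t = 75216 (t = Add(6, Mul(-1, -75210)) = Add(6, 75210) = 75216)
Function('B')(x) = Pow(x, 3) (Function('B')(x) = Mul(Pow(x, 2), x) = Pow(x, 3))
Function('y')(U, c) = Add(5, Mul(U, c)) (Function('y')(U, c) = Add(Mul(U, c), 5) = Add(5, Mul(U, c)))
Function('d')(u, P) = Mul(Add(5, u), Add(5, P, Mul(P, Pow(u, 3)))) (Function('d')(u, P) = Mul(Add(u, Add(4, 1)), Add(P, Add(5, Mul(P, Pow(u, 3))))) = Mul(Add(u, 5), Add(5, P, Mul(P, Pow(u, 3)))) = Mul(Add(5, u), Add(5, P, Mul(P, Pow(u, 3)))))
Mul(Function('d')(164, 311), Pow(t, -1)) = Mul(Add(25, Mul(5, 311), Mul(311, 164), Mul(164, Add(5, Mul(311, Pow(164, 3)))), Mul(5, 311, Pow(164, 3))), Pow(75216, -1)) = Mul(Add(25, 1555, 51004, Mul(164, Add(5, Mul(311, 4410944))), Mul(5, 311, 4410944)), Rational(1, 75216)) = Mul(Add(25, 1555, 51004, Mul(164, Add(5, 1371803584)), 6859017920), Rational(1, 75216)) = Mul(Add(25, 1555, 51004, Mul(164, 1371803589), 6859017920), Rational(1, 75216)) = Mul(Add(25, 1555, 51004, 224975788596, 6859017920), Rational(1, 75216)) = Mul(231834859100, Rational(1, 75216)) = Rational(57958714775, 18804)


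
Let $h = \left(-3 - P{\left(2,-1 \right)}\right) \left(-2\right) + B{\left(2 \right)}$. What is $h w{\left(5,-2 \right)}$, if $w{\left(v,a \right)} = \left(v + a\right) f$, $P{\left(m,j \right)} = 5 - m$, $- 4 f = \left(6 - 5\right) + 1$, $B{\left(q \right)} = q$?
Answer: $-21$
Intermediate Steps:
$f = - \frac{1}{2}$ ($f = - \frac{\left(6 - 5\right) + 1}{4} = - \frac{1 + 1}{4} = \left(- \frac{1}{4}\right) 2 = - \frac{1}{2} \approx -0.5$)
$w{\left(v,a \right)} = - \frac{a}{2} - \frac{v}{2}$ ($w{\left(v,a \right)} = \left(v + a\right) \left(- \frac{1}{2}\right) = \left(a + v\right) \left(- \frac{1}{2}\right) = - \frac{a}{2} - \frac{v}{2}$)
$h = 14$ ($h = \left(-3 - \left(5 - 2\right)\right) \left(-2\right) + 2 = \left(-3 - 3\right) \left(-2\right) + 2 = \left(-6\right) \left(-2\right) + 2 = 12 + 2 = 14$)
$h w{\left(5,-2 \right)} = 14 \left(\left(- \frac{1}{2}\right) \left(-2\right) - \frac{5}{2}\right) = 14 \left(1 - \frac{5}{2}\right) = 14 \left(- \frac{3}{2}\right) = -21$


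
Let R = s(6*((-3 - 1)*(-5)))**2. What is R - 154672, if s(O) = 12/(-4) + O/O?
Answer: -154668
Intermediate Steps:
s(O) = -2 (s(O) = 12*(-1/4) + 1 = -3 + 1 = -2)
R = 4 (R = (-2)**2 = 4)
R - 154672 = 4 - 154672 = -154668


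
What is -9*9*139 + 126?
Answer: -11133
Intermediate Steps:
-9*9*139 + 126 = -81*139 + 126 = -11259 + 126 = -11133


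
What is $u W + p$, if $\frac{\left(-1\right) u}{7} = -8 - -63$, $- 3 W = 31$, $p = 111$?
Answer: $\frac{12268}{3} \approx 4089.3$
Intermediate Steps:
$W = - \frac{31}{3}$ ($W = \left(- \frac{1}{3}\right) 31 = - \frac{31}{3} \approx -10.333$)
$u = -385$ ($u = - 7 \left(-8 - -63\right) = - 7 \left(-8 + 63\right) = \left(-7\right) 55 = -385$)
$u W + p = \left(-385\right) \left(- \frac{31}{3}\right) + 111 = \frac{11935}{3} + 111 = \frac{12268}{3}$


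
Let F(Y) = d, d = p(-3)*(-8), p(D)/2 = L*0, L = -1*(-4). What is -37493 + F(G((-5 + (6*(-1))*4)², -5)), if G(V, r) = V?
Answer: -37493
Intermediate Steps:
L = 4
p(D) = 0 (p(D) = 2*(4*0) = 2*0 = 0)
d = 0 (d = 0*(-8) = 0)
F(Y) = 0
-37493 + F(G((-5 + (6*(-1))*4)², -5)) = -37493 + 0 = -37493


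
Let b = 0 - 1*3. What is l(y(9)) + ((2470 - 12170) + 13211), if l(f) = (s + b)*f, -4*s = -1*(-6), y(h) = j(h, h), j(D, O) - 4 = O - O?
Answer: 3493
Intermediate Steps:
j(D, O) = 4 (j(D, O) = 4 + (O - O) = 4 + 0 = 4)
y(h) = 4
s = -3/2 (s = -(-1)*(-6)/4 = -¼*6 = -3/2 ≈ -1.5000)
b = -3 (b = 0 - 3 = -3)
l(f) = -9*f/2 (l(f) = (-3/2 - 3)*f = -9*f/2)
l(y(9)) + ((2470 - 12170) + 13211) = -9/2*4 + ((2470 - 12170) + 13211) = -18 + (-9700 + 13211) = -18 + 3511 = 3493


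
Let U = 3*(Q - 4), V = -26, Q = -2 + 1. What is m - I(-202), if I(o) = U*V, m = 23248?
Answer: 22858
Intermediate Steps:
Q = -1
U = -15 (U = 3*(-1 - 4) = 3*(-5) = -15)
I(o) = 390 (I(o) = -15*(-26) = 390)
m - I(-202) = 23248 - 1*390 = 23248 - 390 = 22858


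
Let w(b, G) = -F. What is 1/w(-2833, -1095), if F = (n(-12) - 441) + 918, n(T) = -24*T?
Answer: -1/765 ≈ -0.0013072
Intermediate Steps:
F = 765 (F = (-24*(-12) - 441) + 918 = (288 - 441) + 918 = -153 + 918 = 765)
w(b, G) = -765 (w(b, G) = -1*765 = -765)
1/w(-2833, -1095) = 1/(-765) = -1/765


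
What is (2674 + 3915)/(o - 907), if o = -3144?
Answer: -6589/4051 ≈ -1.6265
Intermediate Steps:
(2674 + 3915)/(o - 907) = (2674 + 3915)/(-3144 - 907) = 6589/(-4051) = 6589*(-1/4051) = -6589/4051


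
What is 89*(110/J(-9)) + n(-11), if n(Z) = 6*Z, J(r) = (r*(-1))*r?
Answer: -15136/81 ≈ -186.86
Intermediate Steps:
J(r) = -r² (J(r) = (-r)*r = -r²)
89*(110/J(-9)) + n(-11) = 89*(110/((-1*(-9)²))) + 6*(-11) = 89*(110/((-1*81))) - 66 = 89*(110/(-81)) - 66 = 89*(110*(-1/81)) - 66 = 89*(-110/81) - 66 = -9790/81 - 66 = -15136/81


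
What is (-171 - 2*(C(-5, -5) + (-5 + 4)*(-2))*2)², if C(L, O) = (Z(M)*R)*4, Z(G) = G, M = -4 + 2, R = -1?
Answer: 44521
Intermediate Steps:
M = -2
C(L, O) = 8 (C(L, O) = -2*(-1)*4 = 2*4 = 8)
(-171 - 2*(C(-5, -5) + (-5 + 4)*(-2))*2)² = (-171 - 2*(8 + (-5 + 4)*(-2))*2)² = (-171 - 2*(8 - 1*(-2))*2)² = (-171 - 2*(8 + 2)*2)² = (-171 - 2*10*2)² = (-171 - 20*2)² = (-171 - 40)² = (-211)² = 44521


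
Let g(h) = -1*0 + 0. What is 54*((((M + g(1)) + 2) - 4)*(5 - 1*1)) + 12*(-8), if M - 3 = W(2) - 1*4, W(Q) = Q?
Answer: -312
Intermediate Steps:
g(h) = 0 (g(h) = 0 + 0 = 0)
M = 1 (M = 3 + (2 - 1*4) = 3 + (2 - 4) = 3 - 2 = 1)
54*((((M + g(1)) + 2) - 4)*(5 - 1*1)) + 12*(-8) = 54*((((1 + 0) + 2) - 4)*(5 - 1*1)) + 12*(-8) = 54*(((1 + 2) - 4)*(5 - 1)) - 96 = 54*((3 - 4)*4) - 96 = 54*(-1*4) - 96 = 54*(-4) - 96 = -216 - 96 = -312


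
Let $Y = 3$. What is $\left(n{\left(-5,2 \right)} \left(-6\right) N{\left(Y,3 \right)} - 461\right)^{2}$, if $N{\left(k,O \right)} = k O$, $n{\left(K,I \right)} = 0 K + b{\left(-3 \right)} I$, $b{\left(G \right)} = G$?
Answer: $18769$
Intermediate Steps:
$n{\left(K,I \right)} = - 3 I$ ($n{\left(K,I \right)} = 0 K - 3 I = 0 - 3 I = - 3 I$)
$N{\left(k,O \right)} = O k$
$\left(n{\left(-5,2 \right)} \left(-6\right) N{\left(Y,3 \right)} - 461\right)^{2} = \left(\left(-3\right) 2 \left(-6\right) 3 \cdot 3 - 461\right)^{2} = \left(\left(-6\right) \left(-6\right) 9 - 461\right)^{2} = \left(36 \cdot 9 - 461\right)^{2} = \left(324 - 461\right)^{2} = \left(-137\right)^{2} = 18769$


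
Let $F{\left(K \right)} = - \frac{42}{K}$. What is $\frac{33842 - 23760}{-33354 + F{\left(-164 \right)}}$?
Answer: $- \frac{826724}{2735007} \approx -0.30227$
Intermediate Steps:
$\frac{33842 - 23760}{-33354 + F{\left(-164 \right)}} = \frac{33842 - 23760}{-33354 - \frac{42}{-164}} = \frac{10082}{-33354 - - \frac{21}{82}} = \frac{10082}{-33354 + \frac{21}{82}} = \frac{10082}{- \frac{2735007}{82}} = 10082 \left(- \frac{82}{2735007}\right) = - \frac{826724}{2735007}$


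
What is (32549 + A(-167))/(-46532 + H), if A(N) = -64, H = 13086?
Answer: -32485/33446 ≈ -0.97127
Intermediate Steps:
(32549 + A(-167))/(-46532 + H) = (32549 - 64)/(-46532 + 13086) = 32485/(-33446) = 32485*(-1/33446) = -32485/33446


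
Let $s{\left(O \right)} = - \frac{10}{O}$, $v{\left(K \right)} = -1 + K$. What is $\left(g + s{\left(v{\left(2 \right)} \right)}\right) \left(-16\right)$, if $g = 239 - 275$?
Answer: $736$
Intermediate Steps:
$g = -36$ ($g = 239 - 275 = -36$)
$\left(g + s{\left(v{\left(2 \right)} \right)}\right) \left(-16\right) = \left(-36 - \frac{10}{-1 + 2}\right) \left(-16\right) = \left(-36 - \frac{10}{1}\right) \left(-16\right) = \left(-36 - 10\right) \left(-16\right) = \left(-46\right) \left(-16\right) = 736$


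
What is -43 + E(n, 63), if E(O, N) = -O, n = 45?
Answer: -88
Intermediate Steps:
-43 + E(n, 63) = -43 - 1*45 = -43 - 45 = -88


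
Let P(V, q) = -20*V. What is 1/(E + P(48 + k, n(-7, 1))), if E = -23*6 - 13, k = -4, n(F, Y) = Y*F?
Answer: -1/1031 ≈ -0.00096993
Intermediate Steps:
n(F, Y) = F*Y
E = -151 (E = -138 - 13 = -151)
1/(E + P(48 + k, n(-7, 1))) = 1/(-151 - 20*(48 - 4)) = 1/(-151 - 20*44) = 1/(-151 - 880) = 1/(-1031) = -1/1031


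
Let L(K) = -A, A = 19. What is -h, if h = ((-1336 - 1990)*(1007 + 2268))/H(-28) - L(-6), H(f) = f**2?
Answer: 5438877/392 ≈ 13875.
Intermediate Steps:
L(K) = -19 (L(K) = -1*19 = -19)
h = -5438877/392 (h = ((-1336 - 1990)*(1007 + 2268))/((-28)**2) - 1*(-19) = -3326*3275/784 + 19 = -10892650*1/784 + 19 = -5446325/392 + 19 = -5438877/392 ≈ -13875.)
-h = -1*(-5438877/392) = 5438877/392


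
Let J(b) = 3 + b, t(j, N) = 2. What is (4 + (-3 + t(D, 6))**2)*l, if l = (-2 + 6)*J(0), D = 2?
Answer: 60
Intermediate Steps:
l = 12 (l = (-2 + 6)*(3 + 0) = 4*3 = 12)
(4 + (-3 + t(D, 6))**2)*l = (4 + (-3 + 2)**2)*12 = (4 + (-1)**2)*12 = (4 + 1)*12 = 5*12 = 60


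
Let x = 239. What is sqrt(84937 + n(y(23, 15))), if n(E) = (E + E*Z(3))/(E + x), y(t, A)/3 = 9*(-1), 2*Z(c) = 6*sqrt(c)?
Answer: sqrt(954350701 - 4293*sqrt(3))/106 ≈ 291.44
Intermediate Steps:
Z(c) = 3*sqrt(c) (Z(c) = (6*sqrt(c))/2 = 3*sqrt(c))
y(t, A) = -27 (y(t, A) = 3*(9*(-1)) = 3*(-9) = -27)
n(E) = (E + 3*E*sqrt(3))/(239 + E) (n(E) = (E + E*(3*sqrt(3)))/(E + 239) = (E + 3*E*sqrt(3))/(239 + E))
sqrt(84937 + n(y(23, 15))) = sqrt(84937 - 27*(1 + 3*sqrt(3))/(239 - 27)) = sqrt(84937 - 27*(1 + 3*sqrt(3))/212) = sqrt(84937 - 27*1/212*(1 + 3*sqrt(3))) = sqrt(84937 + (-27/212 - 81*sqrt(3)/212)) = sqrt(18006617/212 - 81*sqrt(3)/212)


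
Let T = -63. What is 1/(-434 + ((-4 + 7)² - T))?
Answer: -1/362 ≈ -0.0027624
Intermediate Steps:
1/(-434 + ((-4 + 7)² - T)) = 1/(-434 + ((-4 + 7)² - 1*(-63))) = 1/(-434 + (3² + 63)) = 1/(-434 + (9 + 63)) = 1/(-434 + 72) = 1/(-362) = -1/362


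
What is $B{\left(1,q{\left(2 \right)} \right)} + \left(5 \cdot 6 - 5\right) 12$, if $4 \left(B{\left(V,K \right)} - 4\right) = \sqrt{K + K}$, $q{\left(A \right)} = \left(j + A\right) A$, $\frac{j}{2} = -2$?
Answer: $304 + \frac{i \sqrt{2}}{2} \approx 304.0 + 0.70711 i$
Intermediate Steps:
$j = -4$ ($j = 2 \left(-2\right) = -4$)
$q{\left(A \right)} = A \left(-4 + A\right)$ ($q{\left(A \right)} = \left(-4 + A\right) A = A \left(-4 + A\right)$)
$B{\left(V,K \right)} = 4 + \frac{\sqrt{2} \sqrt{K}}{4}$ ($B{\left(V,K \right)} = 4 + \frac{\sqrt{K + K}}{4} = 4 + \frac{\sqrt{2 K}}{4} = 4 + \frac{\sqrt{2} \sqrt{K}}{4}$)
$B{\left(1,q{\left(2 \right)} \right)} + \left(5 \cdot 6 - 5\right) 12 = \left(4 + \frac{\sqrt{2} \sqrt{2 \left(-4 + 2\right)}}{4}\right) + \left(5 \cdot 6 - 5\right) 12 = \left(4 + \frac{\sqrt{2} \sqrt{2 \left(-2\right)}}{4}\right) + \left(30 - 5\right) 12 = \left(4 + \frac{\sqrt{2} \sqrt{-4}}{4}\right) + 25 \cdot 12 = \left(4 + \frac{\sqrt{2} \cdot 2 i}{4}\right) + 300 = \left(4 + \frac{i \sqrt{2}}{2}\right) + 300 = 304 + \frac{i \sqrt{2}}{2}$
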